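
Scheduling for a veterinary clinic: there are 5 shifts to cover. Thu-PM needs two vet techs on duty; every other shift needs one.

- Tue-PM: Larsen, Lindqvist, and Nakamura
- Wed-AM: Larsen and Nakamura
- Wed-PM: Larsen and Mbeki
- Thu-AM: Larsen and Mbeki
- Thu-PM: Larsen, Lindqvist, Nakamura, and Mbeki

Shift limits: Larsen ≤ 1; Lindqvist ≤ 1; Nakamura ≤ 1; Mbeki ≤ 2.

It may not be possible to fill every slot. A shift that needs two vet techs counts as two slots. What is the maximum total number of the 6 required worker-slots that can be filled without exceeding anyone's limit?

Total capacity across all vet techs is 1+1+1+2 = 5, and 6 slots are needed, so at most 5 can be filled.
An assignment achieving 5: Tue-PM→Lindqvist, Wed-AM→Larsen, Wed-PM→Mbeki, Thu-AM→Mbeki, Thu-PM→Nakamura.
Loads: Larsen 1/1, Lindqvist 1/1, Nakamura 1/1, Mbeki 2/2.

5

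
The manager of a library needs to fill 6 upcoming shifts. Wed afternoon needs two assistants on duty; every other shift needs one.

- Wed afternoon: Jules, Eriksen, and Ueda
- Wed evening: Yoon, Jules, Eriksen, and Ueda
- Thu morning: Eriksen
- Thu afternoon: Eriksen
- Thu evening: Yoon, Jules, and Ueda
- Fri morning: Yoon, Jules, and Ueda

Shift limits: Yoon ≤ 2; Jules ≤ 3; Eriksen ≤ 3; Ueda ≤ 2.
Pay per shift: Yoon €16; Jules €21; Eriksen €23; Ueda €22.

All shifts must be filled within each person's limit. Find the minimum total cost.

Thu morning can only be covered by Eriksen, so that assignment is forced.
Thu afternoon can only be covered by Eriksen, so that assignment is forced.
Picking the cheapest available assistant for each shift independently would cost €137, but that ignores the shift limits.
An optimal schedule: Wed afternoon→Jules+Ueda, Wed evening→Jules, Thu morning→Eriksen, Thu afternoon→Eriksen, Thu evening→Yoon, Fri morning→Yoon.
Total: 21 + 22 + 21 + 23 + 23 + 16 + 16 = €142.

€142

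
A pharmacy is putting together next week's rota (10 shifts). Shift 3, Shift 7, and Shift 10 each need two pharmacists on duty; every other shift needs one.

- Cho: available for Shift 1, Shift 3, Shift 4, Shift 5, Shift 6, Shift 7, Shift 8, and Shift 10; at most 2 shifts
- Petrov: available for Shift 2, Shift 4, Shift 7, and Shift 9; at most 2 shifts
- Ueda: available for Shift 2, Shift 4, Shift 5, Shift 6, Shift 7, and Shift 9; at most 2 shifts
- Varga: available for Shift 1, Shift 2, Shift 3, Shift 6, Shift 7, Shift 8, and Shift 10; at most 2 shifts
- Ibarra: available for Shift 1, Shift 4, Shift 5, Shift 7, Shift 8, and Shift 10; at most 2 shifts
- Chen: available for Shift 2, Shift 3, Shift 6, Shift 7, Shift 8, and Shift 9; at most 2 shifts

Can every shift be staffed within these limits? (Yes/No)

No

Total capacity is 2+2+2+2+2+2 = 12 but 13 worker-slots are needed — infeasible.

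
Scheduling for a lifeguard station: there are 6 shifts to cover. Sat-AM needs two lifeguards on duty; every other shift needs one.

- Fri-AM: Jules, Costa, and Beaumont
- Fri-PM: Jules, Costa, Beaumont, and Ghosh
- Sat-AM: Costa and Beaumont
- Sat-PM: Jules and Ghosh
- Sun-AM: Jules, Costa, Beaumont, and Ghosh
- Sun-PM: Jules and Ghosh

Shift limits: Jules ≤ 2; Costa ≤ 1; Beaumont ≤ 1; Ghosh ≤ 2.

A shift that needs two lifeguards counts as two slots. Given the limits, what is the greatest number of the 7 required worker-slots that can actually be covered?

6

Total capacity across all lifeguards is 2+1+1+2 = 6, and 7 slots are needed, so at most 6 can be filled.
An assignment achieving 6: Fri-PM→Ghosh, Sat-AM→Costa+Beaumont, Sat-PM→Jules, Sun-AM→Ghosh, Sun-PM→Jules.
Loads: Jules 2/2, Costa 1/1, Beaumont 1/1, Ghosh 2/2.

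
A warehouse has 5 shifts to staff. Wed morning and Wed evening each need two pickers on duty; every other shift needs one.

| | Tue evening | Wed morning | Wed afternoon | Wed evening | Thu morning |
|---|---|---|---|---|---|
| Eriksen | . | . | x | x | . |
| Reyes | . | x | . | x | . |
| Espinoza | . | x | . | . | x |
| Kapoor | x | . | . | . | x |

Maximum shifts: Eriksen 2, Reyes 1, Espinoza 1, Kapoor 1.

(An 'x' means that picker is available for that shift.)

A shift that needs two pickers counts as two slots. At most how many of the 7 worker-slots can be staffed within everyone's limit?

5

Total capacity across all pickers is 2+1+1+1 = 5, and 7 slots are needed, so at most 5 can be filled.
An assignment achieving 5: Tue evening→Kapoor, Wed morning→Reyes+Espinoza, Wed afternoon→Eriksen, Wed evening→Eriksen.
Loads: Eriksen 2/2, Reyes 1/1, Espinoza 1/1, Kapoor 1/1.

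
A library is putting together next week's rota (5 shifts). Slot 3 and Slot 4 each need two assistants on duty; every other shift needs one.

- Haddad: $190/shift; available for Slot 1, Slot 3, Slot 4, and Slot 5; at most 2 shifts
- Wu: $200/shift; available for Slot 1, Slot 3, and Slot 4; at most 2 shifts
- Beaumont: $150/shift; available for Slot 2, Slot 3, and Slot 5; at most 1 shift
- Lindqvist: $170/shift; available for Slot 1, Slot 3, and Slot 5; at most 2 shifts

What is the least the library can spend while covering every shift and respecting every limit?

$1270

Slot 2 can only be covered by Beaumont, so that assignment is forced.
Slot 4 can only be covered by Haddad and Wu, so that assignment is forced.
Picking the cheapest available assistant for each shift independently would cost $1180, but that ignores the shift limits.
An optimal schedule: Slot 1→Haddad, Slot 2→Beaumont, Slot 3→Wu+Lindqvist, Slot 4→Haddad+Wu, Slot 5→Lindqvist.
Total: 190 + 150 + 200 + 170 + 190 + 200 + 170 = $1270.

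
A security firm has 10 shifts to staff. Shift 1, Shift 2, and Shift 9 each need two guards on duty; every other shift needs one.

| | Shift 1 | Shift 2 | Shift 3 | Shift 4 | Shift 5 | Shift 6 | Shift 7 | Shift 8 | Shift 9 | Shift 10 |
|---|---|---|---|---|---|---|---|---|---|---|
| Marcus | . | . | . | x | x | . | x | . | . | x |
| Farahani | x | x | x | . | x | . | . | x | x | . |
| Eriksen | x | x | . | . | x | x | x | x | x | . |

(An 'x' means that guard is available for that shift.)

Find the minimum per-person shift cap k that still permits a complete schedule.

5

With 3 guards and 13 worker-slots to fill, someone must work at least ⌈13/3⌉ = 5 shifts, so k ≥ 5.
k = 5 works: Shift 1→Farahani+Eriksen, Shift 2→Farahani+Eriksen, Shift 3→Farahani, Shift 4→Marcus, Shift 5→Marcus, Shift 6→Eriksen, Shift 7→Marcus, Shift 8→Farahani, Shift 9→Farahani+Eriksen, Shift 10→Marcus.
Loads: Marcus 4, Farahani 5, Eriksen 4 — all ≤ 5.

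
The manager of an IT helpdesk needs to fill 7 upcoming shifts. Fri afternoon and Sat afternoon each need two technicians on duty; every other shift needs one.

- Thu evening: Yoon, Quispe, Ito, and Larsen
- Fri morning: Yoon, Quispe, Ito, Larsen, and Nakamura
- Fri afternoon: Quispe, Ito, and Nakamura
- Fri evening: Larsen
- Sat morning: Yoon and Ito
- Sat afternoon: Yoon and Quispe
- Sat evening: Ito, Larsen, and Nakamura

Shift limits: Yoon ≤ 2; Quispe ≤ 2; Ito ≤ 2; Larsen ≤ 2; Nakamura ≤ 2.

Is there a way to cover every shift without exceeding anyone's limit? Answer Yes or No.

Fri evening can only be covered by Larsen, so that assignment is forced.
Sat afternoon can only be covered by Yoon and Quispe, so that assignment is forced.
One valid schedule: Thu evening→Larsen, Fri morning→Nakamura, Fri afternoon→Quispe+Ito, Fri evening→Larsen, Sat morning→Yoon, Sat afternoon→Yoon+Quispe, Sat evening→Ito.
Loads: Yoon 2/2, Quispe 2/2, Ito 2/2, Larsen 2/2, Nakamura 1/2 — all within limits.

Yes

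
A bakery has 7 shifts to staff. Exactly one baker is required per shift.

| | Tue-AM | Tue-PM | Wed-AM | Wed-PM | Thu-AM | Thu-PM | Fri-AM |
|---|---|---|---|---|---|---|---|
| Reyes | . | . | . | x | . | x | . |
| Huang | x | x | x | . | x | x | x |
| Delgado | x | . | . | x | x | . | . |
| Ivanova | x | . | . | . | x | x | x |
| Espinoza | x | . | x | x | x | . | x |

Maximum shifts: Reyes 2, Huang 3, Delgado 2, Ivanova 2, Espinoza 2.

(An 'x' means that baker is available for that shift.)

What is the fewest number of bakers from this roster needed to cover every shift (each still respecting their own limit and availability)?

7 slots to fill and no one can take more than 3, so at least ⌈7/3⌉ = 3 bakers are needed.
Reyes, Huang, and Delgado alone can cover everything: Tue-AM→Delgado, Tue-PM→Huang, Wed-AM→Huang, Wed-PM→Reyes, Thu-AM→Delgado, Thu-PM→Reyes, Fri-AM→Huang.

3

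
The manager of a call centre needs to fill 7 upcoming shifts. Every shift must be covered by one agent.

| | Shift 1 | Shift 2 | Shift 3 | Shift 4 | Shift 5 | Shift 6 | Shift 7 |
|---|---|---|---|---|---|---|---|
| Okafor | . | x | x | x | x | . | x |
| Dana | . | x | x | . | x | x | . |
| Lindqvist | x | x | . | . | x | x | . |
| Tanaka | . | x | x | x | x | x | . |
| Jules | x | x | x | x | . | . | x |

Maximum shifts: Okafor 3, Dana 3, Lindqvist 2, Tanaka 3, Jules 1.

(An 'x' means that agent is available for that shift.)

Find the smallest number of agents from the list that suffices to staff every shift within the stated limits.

7 slots to fill and no one can take more than 3, so at least ⌈7/3⌉ = 3 agents are needed.
Okafor, Dana, and Lindqvist alone can cover everything: Shift 1→Lindqvist, Shift 2→Dana, Shift 3→Okafor, Shift 4→Okafor, Shift 5→Dana, Shift 6→Dana, Shift 7→Okafor.

3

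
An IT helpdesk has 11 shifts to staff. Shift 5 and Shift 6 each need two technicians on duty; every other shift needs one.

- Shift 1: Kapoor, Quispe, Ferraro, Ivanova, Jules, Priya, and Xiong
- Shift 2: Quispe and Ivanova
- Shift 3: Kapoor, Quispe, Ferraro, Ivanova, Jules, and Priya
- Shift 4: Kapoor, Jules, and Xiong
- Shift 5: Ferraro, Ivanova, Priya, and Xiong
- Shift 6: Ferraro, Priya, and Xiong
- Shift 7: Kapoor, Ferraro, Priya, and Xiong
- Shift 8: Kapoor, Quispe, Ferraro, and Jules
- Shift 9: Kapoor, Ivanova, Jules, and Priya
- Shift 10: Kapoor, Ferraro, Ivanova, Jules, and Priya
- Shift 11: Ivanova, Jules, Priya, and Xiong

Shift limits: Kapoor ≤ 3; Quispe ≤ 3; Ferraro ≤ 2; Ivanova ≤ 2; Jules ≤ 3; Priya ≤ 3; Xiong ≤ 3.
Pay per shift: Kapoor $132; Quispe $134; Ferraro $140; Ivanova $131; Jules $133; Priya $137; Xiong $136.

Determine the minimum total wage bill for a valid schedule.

Picking the cheapest available technician for each shift independently would cost $1722, but that ignores the shift limits.
An optimal schedule: Shift 1→Quispe, Shift 2→Ivanova, Shift 3→Quispe, Shift 4→Kapoor, Shift 5→Ivanova+Xiong, Shift 6→Xiong+Priya, Shift 7→Kapoor, Shift 8→Kapoor, Shift 9→Jules, Shift 10→Jules, Shift 11→Jules.
Total: 134 + 131 + 134 + 132 + 131 + 136 + 136 + 137 + 132 + 132 + 133 + 133 + 133 = $1734.

$1734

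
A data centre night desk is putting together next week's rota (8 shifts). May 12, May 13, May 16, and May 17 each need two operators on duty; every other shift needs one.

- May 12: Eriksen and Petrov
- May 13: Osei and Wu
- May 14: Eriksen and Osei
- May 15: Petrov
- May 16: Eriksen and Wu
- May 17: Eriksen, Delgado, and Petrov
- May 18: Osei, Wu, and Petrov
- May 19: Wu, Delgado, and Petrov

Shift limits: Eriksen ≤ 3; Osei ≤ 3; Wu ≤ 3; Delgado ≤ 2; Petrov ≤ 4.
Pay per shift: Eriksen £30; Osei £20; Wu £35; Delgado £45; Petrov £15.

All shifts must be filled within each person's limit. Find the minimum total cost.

May 12 can only be covered by Eriksen and Petrov, so that assignment is forced.
May 13 can only be covered by Osei and Wu, so that assignment is forced.
May 15 can only be covered by Petrov, so that assignment is forced.
Picking the cheapest available operator for each shift independently would cost £275, but that ignores the shift limits.
An optimal schedule: May 12→Petrov+Eriksen, May 13→Osei+Wu, May 14→Osei, May 15→Petrov, May 16→Eriksen+Wu, May 17→Petrov+Eriksen, May 18→Osei, May 19→Petrov.
Total: 15 + 30 + 20 + 35 + 20 + 15 + 30 + 35 + 15 + 30 + 20 + 15 = £280.

£280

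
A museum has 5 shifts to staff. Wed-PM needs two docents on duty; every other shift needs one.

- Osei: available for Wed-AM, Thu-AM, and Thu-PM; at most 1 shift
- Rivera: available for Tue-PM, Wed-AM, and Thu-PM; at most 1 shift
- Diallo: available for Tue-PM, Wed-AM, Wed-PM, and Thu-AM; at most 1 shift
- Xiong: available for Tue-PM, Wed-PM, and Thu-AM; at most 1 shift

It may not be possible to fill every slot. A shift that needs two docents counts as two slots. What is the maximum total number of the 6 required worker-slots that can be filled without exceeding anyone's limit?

Total capacity across all docents is 1+1+1+1 = 4, and 6 slots are needed, so at most 4 can be filled.
An assignment achieving 4: Tue-PM→Rivera, Wed-PM→Diallo+Xiong, Thu-PM→Osei.
Loads: Osei 1/1, Rivera 1/1, Diallo 1/1, Xiong 1/1.

4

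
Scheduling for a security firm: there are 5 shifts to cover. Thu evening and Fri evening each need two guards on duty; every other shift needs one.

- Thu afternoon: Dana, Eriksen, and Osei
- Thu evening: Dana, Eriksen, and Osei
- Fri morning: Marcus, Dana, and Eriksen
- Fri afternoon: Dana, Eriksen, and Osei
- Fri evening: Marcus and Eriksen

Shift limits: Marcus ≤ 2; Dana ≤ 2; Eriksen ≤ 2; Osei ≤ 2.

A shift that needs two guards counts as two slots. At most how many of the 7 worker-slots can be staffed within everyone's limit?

7

Total capacity across all guards is 2+2+2+2 = 8, and 7 slots are needed, so at most 7 can be filled.
An assignment achieving 7: Thu afternoon→Dana, Thu evening→Dana+Eriksen, Fri morning→Marcus, Fri afternoon→Osei, Fri evening→Marcus+Eriksen.
Loads: Marcus 2/2, Dana 2/2, Eriksen 2/2, Osei 1/2.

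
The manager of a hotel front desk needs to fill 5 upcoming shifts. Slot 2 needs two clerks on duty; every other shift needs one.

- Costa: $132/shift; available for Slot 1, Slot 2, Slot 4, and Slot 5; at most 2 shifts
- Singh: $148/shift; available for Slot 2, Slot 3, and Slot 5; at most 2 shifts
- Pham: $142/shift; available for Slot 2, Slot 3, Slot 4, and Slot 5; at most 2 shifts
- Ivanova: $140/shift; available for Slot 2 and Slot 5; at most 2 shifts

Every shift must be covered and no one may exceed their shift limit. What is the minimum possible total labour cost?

$828

Slot 1 can only be covered by Costa, so that assignment is forced.
Picking the cheapest available clerk for each shift independently would cost $810, but that ignores the shift limits.
An optimal schedule: Slot 1→Costa, Slot 2→Ivanova+Pham, Slot 3→Pham, Slot 4→Costa, Slot 5→Ivanova.
Total: 132 + 140 + 142 + 142 + 132 + 140 = $828.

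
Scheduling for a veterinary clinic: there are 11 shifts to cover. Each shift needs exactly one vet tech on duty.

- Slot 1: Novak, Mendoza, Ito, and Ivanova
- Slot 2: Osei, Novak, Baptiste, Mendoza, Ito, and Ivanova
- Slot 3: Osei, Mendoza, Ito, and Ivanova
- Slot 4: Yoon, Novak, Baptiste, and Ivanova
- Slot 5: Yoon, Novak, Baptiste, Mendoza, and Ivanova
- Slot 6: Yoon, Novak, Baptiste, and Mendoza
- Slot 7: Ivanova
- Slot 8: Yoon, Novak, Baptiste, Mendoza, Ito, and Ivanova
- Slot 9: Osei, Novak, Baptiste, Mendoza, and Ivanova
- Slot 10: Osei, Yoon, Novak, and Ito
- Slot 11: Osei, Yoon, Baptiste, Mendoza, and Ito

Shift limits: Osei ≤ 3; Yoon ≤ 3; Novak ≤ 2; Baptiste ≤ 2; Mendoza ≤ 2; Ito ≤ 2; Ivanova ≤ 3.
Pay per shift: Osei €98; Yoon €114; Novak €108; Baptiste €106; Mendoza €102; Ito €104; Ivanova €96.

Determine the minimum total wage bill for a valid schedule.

Slot 7 can only be covered by Ivanova, so that assignment is forced.
Picking the cheapest available vet tech for each shift independently would cost €1066, but that ignores the shift limits.
An optimal schedule: Slot 1→Ivanova, Slot 2→Ito, Slot 3→Ivanova, Slot 4→Baptiste, Slot 5→Mendoza, Slot 6→Mendoza, Slot 7→Ivanova, Slot 8→Ito, Slot 9→Osei, Slot 10→Osei, Slot 11→Osei.
Total: 96 + 104 + 96 + 106 + 102 + 102 + 96 + 104 + 98 + 98 + 98 = €1100.

€1100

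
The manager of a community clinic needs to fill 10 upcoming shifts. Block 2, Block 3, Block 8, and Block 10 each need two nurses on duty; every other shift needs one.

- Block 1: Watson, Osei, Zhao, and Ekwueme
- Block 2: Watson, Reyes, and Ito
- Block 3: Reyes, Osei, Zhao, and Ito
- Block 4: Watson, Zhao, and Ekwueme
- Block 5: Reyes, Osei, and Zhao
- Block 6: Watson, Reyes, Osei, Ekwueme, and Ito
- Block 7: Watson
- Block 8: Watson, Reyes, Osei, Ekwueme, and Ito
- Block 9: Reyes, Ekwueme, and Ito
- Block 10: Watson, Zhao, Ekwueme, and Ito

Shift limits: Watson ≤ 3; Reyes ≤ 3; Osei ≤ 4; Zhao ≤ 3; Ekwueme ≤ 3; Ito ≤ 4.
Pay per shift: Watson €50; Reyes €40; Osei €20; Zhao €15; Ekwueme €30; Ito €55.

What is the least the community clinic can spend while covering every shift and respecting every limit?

Block 7 can only be covered by Watson, so that assignment is forced.
Picking the cheapest available nurse for each shift independently would cost €365, but that ignores the shift limits.
An optimal schedule: Block 1→Osei, Block 2→Reyes+Watson, Block 3→Osei+Reyes, Block 4→Zhao, Block 5→Zhao, Block 6→Osei, Block 7→Watson, Block 8→Osei+Ekwueme, Block 9→Ekwueme, Block 10→Zhao+Ekwueme.
Total: 20 + 40 + 50 + 20 + 40 + 15 + 15 + 20 + 50 + 20 + 30 + 30 + 15 + 30 = €395.

€395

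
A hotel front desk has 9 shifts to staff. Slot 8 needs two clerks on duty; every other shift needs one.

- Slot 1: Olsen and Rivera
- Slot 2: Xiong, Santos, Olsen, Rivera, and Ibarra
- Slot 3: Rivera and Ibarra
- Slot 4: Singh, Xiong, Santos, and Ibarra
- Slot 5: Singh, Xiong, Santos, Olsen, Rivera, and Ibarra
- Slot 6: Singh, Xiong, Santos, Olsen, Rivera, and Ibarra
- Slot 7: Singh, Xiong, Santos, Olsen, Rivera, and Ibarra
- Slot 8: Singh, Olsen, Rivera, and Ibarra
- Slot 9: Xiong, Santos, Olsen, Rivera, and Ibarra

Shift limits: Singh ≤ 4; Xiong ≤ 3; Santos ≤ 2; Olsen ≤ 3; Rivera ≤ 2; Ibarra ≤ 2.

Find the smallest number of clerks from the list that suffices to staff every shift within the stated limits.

4

10 slots to fill and no one can take more than 4, so at least ⌈10/4⌉ = 3 clerks are needed.
No set of 3 clerks can cover every shift (each such set leaves at least one shift with no one available or exceeds a cap).
Singh, Xiong, Olsen, and Rivera alone can cover everything: Slot 1→Olsen, Slot 2→Xiong, Slot 3→Rivera, Slot 4→Singh, Slot 5→Singh, Slot 6→Singh, Slot 7→Xiong, Slot 8→Singh+Olsen, Slot 9→Xiong.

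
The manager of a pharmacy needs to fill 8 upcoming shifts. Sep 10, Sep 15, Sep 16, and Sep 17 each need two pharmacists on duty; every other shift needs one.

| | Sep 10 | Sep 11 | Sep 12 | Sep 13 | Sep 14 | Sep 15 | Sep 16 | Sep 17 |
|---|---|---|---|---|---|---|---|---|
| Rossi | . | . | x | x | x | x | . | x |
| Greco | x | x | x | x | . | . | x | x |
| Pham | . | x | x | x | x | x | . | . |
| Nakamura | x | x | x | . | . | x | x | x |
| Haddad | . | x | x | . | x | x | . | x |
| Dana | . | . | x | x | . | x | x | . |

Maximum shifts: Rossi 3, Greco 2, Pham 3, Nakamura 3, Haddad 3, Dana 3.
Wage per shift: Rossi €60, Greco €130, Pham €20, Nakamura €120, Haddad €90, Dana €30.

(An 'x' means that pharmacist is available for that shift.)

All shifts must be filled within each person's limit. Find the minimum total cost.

Sep 10 can only be covered by Greco and Nakamura, so that assignment is forced.
Picking the cheapest available pharmacist for each shift independently would cost €680, but that ignores the shift limits.
An optimal schedule: Sep 10→Nakamura+Greco, Sep 11→Pham, Sep 12→Dana, Sep 13→Pham, Sep 14→Pham, Sep 15→Dana+Rossi, Sep 16→Dana+Nakamura, Sep 17→Rossi+Haddad.
Total: 120 + 130 + 20 + 30 + 20 + 20 + 30 + 60 + 30 + 120 + 60 + 90 = €730.

€730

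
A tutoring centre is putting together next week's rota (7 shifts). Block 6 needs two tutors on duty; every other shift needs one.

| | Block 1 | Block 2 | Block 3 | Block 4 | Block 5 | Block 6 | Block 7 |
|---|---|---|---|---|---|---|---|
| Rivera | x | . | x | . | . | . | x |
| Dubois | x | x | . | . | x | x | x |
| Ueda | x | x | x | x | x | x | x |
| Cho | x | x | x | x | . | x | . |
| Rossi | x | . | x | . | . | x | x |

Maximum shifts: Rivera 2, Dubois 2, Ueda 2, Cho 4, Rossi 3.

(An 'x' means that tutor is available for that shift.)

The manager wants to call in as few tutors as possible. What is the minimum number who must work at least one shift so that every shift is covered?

3

8 slots to fill and no one can take more than 4, so at least ⌈8/4⌉ = 2 tutors are needed.
Any 2 tutors together have capacity at most 4+3 = 7 < 8 slots, so 2 can never suffice.
Rivera, Dubois, and Cho alone can cover everything: Block 1→Cho, Block 2→Cho, Block 3→Rivera, Block 4→Cho, Block 5→Dubois, Block 6→Dubois+Cho, Block 7→Rivera.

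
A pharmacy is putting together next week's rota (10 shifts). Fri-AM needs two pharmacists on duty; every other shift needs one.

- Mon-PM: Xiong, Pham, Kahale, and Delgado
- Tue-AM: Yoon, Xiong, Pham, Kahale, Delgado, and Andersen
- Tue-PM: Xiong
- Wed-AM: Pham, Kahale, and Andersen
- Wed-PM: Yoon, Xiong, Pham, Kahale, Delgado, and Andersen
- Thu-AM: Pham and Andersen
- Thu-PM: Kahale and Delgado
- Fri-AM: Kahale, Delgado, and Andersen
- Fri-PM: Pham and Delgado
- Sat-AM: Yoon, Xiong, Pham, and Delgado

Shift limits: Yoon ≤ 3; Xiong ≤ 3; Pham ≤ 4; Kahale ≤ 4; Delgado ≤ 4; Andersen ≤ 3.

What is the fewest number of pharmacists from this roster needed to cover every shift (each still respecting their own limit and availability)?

11 slots to fill and no one can take more than 4, so at least ⌈11/4⌉ = 3 pharmacists are needed.
No set of 3 pharmacists can cover every shift (each such set leaves at least one shift with no one available or exceeds a cap).
Yoon, Xiong, Delgado, and Andersen alone can cover everything: Mon-PM→Xiong, Tue-AM→Yoon, Tue-PM→Xiong, Wed-AM→Andersen, Wed-PM→Yoon, Thu-AM→Andersen, Thu-PM→Delgado, Fri-AM→Delgado+Andersen, Fri-PM→Delgado, Sat-AM→Yoon.

4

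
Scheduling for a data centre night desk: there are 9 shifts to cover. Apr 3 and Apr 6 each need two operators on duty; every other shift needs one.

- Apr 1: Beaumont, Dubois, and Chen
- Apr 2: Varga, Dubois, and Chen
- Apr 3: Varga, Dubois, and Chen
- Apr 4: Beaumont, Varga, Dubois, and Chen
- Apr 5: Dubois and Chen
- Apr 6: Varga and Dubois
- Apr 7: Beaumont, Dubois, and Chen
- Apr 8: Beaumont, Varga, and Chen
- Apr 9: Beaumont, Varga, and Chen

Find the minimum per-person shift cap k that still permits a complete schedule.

3

With 4 operators and 11 worker-slots to fill, someone must work at least ⌈11/4⌉ = 3 shifts, so k ≥ 3.
k = 3 works: Apr 1→Beaumont, Apr 2→Varga, Apr 3→Varga+Dubois, Apr 4→Chen, Apr 5→Dubois, Apr 6→Varga+Dubois, Apr 7→Beaumont, Apr 8→Beaumont, Apr 9→Chen.
Loads: Beaumont 3, Varga 3, Dubois 3, Chen 2 — all ≤ 3.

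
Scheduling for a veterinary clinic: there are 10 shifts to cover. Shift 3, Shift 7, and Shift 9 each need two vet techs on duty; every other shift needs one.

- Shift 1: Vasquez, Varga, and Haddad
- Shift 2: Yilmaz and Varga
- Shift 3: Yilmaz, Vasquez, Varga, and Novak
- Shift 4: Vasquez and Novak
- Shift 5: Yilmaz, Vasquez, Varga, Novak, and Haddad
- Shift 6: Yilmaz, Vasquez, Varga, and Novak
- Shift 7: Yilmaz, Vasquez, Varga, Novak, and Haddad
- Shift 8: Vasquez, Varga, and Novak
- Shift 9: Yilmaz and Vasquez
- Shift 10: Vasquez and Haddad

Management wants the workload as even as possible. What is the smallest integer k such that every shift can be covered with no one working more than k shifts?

3

With 5 vet techs and 13 worker-slots to fill, someone must work at least ⌈13/5⌉ = 3 shifts, so k ≥ 3.
k = 3 works: Shift 1→Varga, Shift 2→Yilmaz, Shift 3→Varga+Novak, Shift 4→Vasquez, Shift 5→Novak, Shift 6→Yilmaz, Shift 7→Novak+Haddad, Shift 8→Varga, Shift 9→Yilmaz+Vasquez, Shift 10→Vasquez.
Loads: Yilmaz 3, Vasquez 3, Varga 3, Novak 3, Haddad 1 — all ≤ 3.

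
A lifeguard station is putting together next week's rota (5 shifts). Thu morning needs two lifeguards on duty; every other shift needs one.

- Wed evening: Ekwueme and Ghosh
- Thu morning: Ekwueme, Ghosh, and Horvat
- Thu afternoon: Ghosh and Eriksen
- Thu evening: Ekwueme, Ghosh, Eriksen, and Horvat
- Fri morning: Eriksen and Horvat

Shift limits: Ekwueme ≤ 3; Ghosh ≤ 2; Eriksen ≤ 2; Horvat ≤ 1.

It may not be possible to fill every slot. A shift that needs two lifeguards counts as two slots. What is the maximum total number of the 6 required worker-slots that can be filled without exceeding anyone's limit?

6

Total capacity across all lifeguards is 3+2+2+1 = 8, and 6 slots are needed, so at most 6 can be filled.
An assignment achieving 6: Wed evening→Ekwueme, Thu morning→Ekwueme+Ghosh, Thu afternoon→Ghosh, Thu evening→Ekwueme, Fri morning→Eriksen.
Loads: Ekwueme 3/3, Ghosh 2/2, Eriksen 1/2, Horvat 0/1.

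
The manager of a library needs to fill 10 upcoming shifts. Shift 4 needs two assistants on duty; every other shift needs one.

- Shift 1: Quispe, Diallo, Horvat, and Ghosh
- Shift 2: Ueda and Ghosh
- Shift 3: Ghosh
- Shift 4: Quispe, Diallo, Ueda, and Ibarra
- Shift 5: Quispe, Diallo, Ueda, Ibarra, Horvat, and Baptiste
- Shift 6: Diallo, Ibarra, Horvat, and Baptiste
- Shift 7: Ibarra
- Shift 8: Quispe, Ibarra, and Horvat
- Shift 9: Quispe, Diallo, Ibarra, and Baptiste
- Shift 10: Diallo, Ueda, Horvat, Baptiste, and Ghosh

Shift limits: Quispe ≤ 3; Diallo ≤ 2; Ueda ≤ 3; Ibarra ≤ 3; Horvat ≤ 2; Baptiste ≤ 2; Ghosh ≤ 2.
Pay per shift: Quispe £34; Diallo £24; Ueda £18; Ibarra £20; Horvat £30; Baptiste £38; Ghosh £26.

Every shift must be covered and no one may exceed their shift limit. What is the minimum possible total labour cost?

Shift 3 can only be covered by Ghosh, so that assignment is forced.
Shift 7 can only be covered by Ibarra, so that assignment is forced.
Picking the cheapest available assistant for each shift independently would cost £222, but that ignores the shift limits.
An optimal schedule: Shift 1→Diallo, Shift 2→Ueda, Shift 3→Ghosh, Shift 4→Ueda+Diallo, Shift 5→Ueda, Shift 6→Horvat, Shift 7→Ibarra, Shift 8→Ibarra, Shift 9→Ibarra, Shift 10→Ghosh.
Total: 24 + 18 + 26 + 18 + 24 + 18 + 30 + 20 + 20 + 20 + 26 = £244.

£244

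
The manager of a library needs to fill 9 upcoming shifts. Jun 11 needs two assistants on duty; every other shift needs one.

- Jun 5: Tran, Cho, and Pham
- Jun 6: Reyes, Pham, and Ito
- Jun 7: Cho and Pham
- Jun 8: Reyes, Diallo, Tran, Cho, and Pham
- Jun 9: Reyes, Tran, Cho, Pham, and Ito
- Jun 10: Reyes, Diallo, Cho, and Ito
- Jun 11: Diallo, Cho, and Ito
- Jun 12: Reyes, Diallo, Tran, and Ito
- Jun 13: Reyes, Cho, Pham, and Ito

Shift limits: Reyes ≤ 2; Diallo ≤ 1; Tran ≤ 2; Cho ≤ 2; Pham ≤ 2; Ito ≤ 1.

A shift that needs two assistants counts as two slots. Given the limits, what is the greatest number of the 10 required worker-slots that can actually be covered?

10

Total capacity across all assistants is 2+1+2+2+2+1 = 10, and 10 slots are needed, so at most 10 can be filled.
An assignment achieving 10: Jun 5→Tran, Jun 6→Reyes, Jun 7→Cho, Jun 8→Pham, Jun 9→Ito, Jun 10→Reyes, Jun 11→Diallo+Cho, Jun 12→Tran, Jun 13→Pham.
Loads: Reyes 2/2, Diallo 1/1, Tran 2/2, Cho 2/2, Pham 2/2, Ito 1/1.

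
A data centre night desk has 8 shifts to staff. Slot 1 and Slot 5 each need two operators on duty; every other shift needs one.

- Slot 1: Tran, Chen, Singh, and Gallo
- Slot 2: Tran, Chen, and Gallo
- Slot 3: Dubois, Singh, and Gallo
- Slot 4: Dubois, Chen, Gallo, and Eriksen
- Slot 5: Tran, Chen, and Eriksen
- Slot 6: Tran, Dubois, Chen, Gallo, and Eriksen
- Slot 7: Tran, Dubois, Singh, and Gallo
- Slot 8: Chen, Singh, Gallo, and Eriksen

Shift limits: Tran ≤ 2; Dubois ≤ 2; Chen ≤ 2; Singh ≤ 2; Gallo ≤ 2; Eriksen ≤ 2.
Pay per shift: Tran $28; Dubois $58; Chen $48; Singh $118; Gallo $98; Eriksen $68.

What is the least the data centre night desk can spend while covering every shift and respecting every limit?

$600

Picking the cheapest available operator for each shift independently would cost $390, but that ignores the shift limits.
An optimal schedule: Slot 1→Chen+Gallo, Slot 2→Tran, Slot 3→Dubois, Slot 4→Dubois, Slot 5→Tran+Chen, Slot 6→Eriksen, Slot 7→Gallo, Slot 8→Eriksen.
Total: 48 + 98 + 28 + 58 + 58 + 28 + 48 + 68 + 98 + 68 = $600.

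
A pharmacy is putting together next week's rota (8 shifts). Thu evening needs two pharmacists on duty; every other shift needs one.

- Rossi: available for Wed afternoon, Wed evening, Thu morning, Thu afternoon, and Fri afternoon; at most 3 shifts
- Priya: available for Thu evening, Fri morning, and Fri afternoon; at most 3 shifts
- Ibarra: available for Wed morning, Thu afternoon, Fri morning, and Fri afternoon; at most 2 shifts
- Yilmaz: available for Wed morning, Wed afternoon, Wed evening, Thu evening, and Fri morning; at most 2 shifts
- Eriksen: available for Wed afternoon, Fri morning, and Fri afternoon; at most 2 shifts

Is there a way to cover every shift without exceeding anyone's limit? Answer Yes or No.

Thu morning can only be covered by Rossi, so that assignment is forced.
Thu evening can only be covered by Priya and Yilmaz, so that assignment is forced.
One valid schedule: Wed morning→Ibarra, Wed afternoon→Yilmaz, Wed evening→Rossi, Thu morning→Rossi, Thu afternoon→Rossi, Thu evening→Priya+Yilmaz, Fri morning→Priya, Fri afternoon→Priya.
Loads: Rossi 3/3, Priya 3/3, Ibarra 1/2, Yilmaz 2/2, Eriksen 0/2 — all within limits.

Yes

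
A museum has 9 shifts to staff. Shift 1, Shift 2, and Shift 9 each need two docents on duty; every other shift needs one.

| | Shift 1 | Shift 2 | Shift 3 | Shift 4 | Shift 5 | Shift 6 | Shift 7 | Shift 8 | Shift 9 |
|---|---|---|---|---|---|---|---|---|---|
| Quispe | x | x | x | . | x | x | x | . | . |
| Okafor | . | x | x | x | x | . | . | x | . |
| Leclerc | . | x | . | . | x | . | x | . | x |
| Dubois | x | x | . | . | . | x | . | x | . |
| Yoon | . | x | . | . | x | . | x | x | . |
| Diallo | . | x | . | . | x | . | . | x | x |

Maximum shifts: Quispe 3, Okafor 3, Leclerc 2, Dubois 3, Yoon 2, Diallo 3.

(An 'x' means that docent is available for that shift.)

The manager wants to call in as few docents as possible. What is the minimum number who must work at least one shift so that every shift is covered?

5

12 slots to fill and no one can take more than 3, so at least ⌈12/3⌉ = 4 docents are needed.
Shifts {Shift 1, Shift 4, Shift 9} need 5 slots, but among the docents available for them (Quispe, Okafor, Leclerc, Dubois, and Diallo) any 4 together supply at most 4. So 4 docents are not enough.
Quispe, Okafor, Leclerc, Dubois, and Diallo alone can cover everything: Shift 1→Quispe+Dubois, Shift 2→Dubois+Diallo, Shift 3→Quispe, Shift 4→Okafor, Shift 5→Okafor, Shift 6→Quispe, Shift 7→Leclerc, Shift 8→Okafor, Shift 9→Leclerc+Diallo.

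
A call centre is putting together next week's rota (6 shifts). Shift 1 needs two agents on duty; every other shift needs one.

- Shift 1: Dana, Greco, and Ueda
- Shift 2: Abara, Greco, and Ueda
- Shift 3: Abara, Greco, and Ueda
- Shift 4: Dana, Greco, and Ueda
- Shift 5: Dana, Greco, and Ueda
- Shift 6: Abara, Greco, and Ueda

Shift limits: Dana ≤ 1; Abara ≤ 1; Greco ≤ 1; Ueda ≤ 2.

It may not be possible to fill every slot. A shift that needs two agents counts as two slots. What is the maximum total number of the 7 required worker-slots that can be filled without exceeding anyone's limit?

5

Total capacity across all agents is 1+1+1+2 = 5, and 7 slots are needed, so at most 5 can be filled.
An assignment achieving 5: Shift 1→Dana+Greco, Shift 2→Abara, Shift 3→Ueda, Shift 4→Ueda.
Loads: Dana 1/1, Abara 1/1, Greco 1/1, Ueda 2/2.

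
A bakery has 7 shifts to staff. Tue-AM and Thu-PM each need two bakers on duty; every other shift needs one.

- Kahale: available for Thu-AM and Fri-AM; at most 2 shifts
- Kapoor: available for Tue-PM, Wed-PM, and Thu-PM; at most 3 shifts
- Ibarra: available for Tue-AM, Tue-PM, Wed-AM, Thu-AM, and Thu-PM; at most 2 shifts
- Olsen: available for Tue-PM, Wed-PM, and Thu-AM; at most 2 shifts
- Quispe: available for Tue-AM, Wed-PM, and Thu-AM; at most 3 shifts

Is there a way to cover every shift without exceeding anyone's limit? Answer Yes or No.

No

Total capacity is 12 and 9 slots are needed, so capacity alone doesn't rule it out.
Shifts {Tue-AM, Wed-AM, Thu-PM} need 5 worker-slots in total, but the bakers available for any of those shifts (Kapoor, Ibarra, and Quispe) can supply at most 4 among them. So no valid schedule exists.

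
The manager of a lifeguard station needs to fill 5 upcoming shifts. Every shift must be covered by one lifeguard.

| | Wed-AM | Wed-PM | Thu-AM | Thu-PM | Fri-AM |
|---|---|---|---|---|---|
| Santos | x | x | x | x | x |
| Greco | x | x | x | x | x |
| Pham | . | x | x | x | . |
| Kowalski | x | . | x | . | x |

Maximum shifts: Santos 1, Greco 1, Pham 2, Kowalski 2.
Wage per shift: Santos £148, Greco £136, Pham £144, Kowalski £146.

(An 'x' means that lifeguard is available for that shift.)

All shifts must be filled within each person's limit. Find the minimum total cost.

Picking the cheapest available lifeguard for each shift independently would cost £680, but that ignores the shift limits.
An optimal schedule: Wed-AM→Greco, Wed-PM→Pham, Thu-AM→Kowalski, Thu-PM→Pham, Fri-AM→Kowalski.
Total: 136 + 144 + 146 + 144 + 146 = £716.

£716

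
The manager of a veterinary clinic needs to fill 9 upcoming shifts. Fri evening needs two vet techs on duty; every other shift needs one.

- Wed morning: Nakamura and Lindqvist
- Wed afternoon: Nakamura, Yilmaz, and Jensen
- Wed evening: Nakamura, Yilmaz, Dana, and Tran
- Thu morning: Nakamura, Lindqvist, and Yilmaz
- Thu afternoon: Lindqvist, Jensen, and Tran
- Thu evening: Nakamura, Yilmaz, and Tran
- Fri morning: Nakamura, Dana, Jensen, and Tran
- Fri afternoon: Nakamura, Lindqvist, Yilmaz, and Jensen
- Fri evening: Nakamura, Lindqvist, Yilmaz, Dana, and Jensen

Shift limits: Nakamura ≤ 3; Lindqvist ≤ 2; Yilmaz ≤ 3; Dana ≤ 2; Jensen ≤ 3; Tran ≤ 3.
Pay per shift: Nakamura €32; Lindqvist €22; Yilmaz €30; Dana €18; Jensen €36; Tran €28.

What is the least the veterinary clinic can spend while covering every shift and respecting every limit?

Picking the cheapest available vet tech for each shift independently would cost €222, but that ignores the shift limits.
An optimal schedule: Wed morning→Lindqvist, Wed afternoon→Yilmaz, Wed evening→Dana, Thu morning→Lindqvist, Thu afternoon→Tran, Thu evening→Tran, Fri morning→Tran, Fri afternoon→Yilmaz, Fri evening→Dana+Yilmaz.
Total: 22 + 30 + 18 + 22 + 28 + 28 + 28 + 30 + 18 + 30 = €254.

€254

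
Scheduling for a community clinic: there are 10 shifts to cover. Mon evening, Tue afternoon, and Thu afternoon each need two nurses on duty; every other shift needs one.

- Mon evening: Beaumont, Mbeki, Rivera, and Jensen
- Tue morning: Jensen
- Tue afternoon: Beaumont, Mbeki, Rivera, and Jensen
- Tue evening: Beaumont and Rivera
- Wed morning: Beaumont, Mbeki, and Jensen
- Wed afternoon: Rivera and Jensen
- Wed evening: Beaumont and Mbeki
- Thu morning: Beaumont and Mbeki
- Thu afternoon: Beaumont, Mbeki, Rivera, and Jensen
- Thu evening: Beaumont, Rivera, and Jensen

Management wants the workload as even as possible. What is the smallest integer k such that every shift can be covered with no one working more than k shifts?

4

With 4 nurses and 13 worker-slots to fill, someone must work at least ⌈13/4⌉ = 4 shifts, so k ≥ 4.
k = 4 works: Mon evening→Mbeki+Rivera, Tue morning→Jensen, Tue afternoon→Mbeki+Rivera, Tue evening→Beaumont, Wed morning→Beaumont, Wed afternoon→Rivera, Wed evening→Beaumont, Thu morning→Beaumont, Thu afternoon→Mbeki+Jensen, Thu evening→Rivera.
Loads: Beaumont 4, Mbeki 3, Rivera 4, Jensen 2 — all ≤ 4.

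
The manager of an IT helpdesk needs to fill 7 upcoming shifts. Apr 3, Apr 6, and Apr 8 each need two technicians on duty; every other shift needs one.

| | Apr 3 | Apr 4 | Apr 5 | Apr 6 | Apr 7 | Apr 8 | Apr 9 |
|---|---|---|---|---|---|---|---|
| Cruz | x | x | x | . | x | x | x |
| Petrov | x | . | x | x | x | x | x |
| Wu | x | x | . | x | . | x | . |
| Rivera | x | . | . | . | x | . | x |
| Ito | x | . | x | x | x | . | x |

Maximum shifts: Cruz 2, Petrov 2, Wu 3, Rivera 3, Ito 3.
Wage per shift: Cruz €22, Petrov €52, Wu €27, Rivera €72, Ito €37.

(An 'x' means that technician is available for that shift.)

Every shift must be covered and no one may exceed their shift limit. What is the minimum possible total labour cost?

Picking the cheapest available technician for each shift independently would cost €250, but that ignores the shift limits.
An optimal schedule: Apr 3→Wu+Petrov, Apr 4→Cruz, Apr 5→Cruz, Apr 6→Wu+Ito, Apr 7→Ito, Apr 8→Wu+Petrov, Apr 9→Ito.
Total: 27 + 52 + 22 + 22 + 27 + 37 + 37 + 27 + 52 + 37 = €340.

€340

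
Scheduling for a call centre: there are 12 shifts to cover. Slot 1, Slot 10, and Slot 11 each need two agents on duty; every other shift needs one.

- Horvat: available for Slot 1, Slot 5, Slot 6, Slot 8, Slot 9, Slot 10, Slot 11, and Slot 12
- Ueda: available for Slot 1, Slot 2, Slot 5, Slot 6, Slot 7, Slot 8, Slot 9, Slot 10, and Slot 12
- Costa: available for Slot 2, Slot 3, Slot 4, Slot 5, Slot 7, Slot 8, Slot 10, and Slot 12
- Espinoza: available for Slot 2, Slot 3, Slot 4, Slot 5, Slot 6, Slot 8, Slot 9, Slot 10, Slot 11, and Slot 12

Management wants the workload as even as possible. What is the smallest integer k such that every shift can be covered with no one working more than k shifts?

4

With 4 agents and 15 worker-slots to fill, someone must work at least ⌈15/4⌉ = 4 shifts, so k ≥ 4.
k = 4 works: Slot 1→Horvat+Ueda, Slot 2→Ueda, Slot 3→Costa, Slot 4→Costa, Slot 5→Ueda, Slot 6→Horvat, Slot 7→Ueda, Slot 8→Costa, Slot 9→Horvat, Slot 10→Costa+Espinoza, Slot 11→Horvat+Espinoza, Slot 12→Espinoza.
Loads: Horvat 4, Ueda 4, Costa 4, Espinoza 3 — all ≤ 4.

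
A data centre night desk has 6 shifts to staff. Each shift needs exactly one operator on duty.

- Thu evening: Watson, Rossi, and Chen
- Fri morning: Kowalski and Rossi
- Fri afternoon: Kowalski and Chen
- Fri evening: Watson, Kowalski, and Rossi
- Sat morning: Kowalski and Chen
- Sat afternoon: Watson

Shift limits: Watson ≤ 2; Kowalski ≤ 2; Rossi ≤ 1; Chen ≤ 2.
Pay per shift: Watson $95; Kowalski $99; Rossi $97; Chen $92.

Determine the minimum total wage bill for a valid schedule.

Sat afternoon can only be covered by Watson, so that assignment is forced.
Picking the cheapest available operator for each shift independently would cost $563, but that ignores the shift limits.
An optimal schedule: Thu evening→Watson, Fri morning→Rossi, Fri afternoon→Chen, Fri evening→Kowalski, Sat morning→Chen, Sat afternoon→Watson.
Total: 95 + 97 + 92 + 99 + 92 + 95 = $570.

$570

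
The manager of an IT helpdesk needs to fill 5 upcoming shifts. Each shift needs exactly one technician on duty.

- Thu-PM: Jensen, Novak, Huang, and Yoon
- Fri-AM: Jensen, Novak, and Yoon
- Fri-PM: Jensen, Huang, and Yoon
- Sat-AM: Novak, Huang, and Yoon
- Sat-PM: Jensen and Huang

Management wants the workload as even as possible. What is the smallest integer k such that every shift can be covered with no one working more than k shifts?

With 4 technicians and 5 worker-slots to fill, someone must work at least ⌈5/4⌉ = 2 shifts, so k ≥ 2.
k = 2 works: Thu-PM→Novak, Fri-AM→Jensen, Fri-PM→Huang, Sat-AM→Novak, Sat-PM→Jensen.
Loads: Jensen 2, Novak 2, Huang 1, Yoon 0 — all ≤ 2.

2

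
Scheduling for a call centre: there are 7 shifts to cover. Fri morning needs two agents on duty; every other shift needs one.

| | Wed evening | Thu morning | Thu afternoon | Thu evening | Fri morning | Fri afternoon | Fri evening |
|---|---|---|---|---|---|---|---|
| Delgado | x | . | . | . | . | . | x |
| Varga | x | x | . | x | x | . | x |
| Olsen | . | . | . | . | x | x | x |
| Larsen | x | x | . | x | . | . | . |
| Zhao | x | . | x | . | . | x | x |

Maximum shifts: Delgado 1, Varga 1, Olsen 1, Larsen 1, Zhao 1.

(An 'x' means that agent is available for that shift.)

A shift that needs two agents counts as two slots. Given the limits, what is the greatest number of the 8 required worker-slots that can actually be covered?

5

Total capacity across all agents is 1+1+1+1+1 = 5, and 8 slots are needed, so at most 5 can be filled.
An assignment achieving 5: Wed evening→Delgado, Thu morning→Varga, Thu afternoon→Zhao, Thu evening→Larsen, Fri morning→Olsen.
Loads: Delgado 1/1, Varga 1/1, Olsen 1/1, Larsen 1/1, Zhao 1/1.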